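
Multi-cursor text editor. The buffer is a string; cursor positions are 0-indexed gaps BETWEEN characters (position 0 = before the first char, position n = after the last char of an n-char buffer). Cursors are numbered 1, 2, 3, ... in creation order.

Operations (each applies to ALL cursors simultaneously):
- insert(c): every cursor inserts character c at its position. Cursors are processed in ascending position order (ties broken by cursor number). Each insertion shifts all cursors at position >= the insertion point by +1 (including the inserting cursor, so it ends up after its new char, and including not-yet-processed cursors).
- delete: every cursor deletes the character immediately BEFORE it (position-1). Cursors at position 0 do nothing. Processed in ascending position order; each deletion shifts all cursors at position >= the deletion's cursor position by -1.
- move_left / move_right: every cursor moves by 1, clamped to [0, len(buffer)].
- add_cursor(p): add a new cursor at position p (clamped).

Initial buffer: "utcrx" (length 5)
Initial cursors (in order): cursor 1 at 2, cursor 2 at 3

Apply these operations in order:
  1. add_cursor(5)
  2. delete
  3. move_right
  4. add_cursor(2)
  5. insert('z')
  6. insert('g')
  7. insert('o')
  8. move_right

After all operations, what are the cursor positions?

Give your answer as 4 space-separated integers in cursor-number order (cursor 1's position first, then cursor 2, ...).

Answer: 14 14 14 14

Derivation:
After op 1 (add_cursor(5)): buffer="utcrx" (len 5), cursors c1@2 c2@3 c3@5, authorship .....
After op 2 (delete): buffer="ur" (len 2), cursors c1@1 c2@1 c3@2, authorship ..
After op 3 (move_right): buffer="ur" (len 2), cursors c1@2 c2@2 c3@2, authorship ..
After op 4 (add_cursor(2)): buffer="ur" (len 2), cursors c1@2 c2@2 c3@2 c4@2, authorship ..
After op 5 (insert('z')): buffer="urzzzz" (len 6), cursors c1@6 c2@6 c3@6 c4@6, authorship ..1234
After op 6 (insert('g')): buffer="urzzzzgggg" (len 10), cursors c1@10 c2@10 c3@10 c4@10, authorship ..12341234
After op 7 (insert('o')): buffer="urzzzzggggoooo" (len 14), cursors c1@14 c2@14 c3@14 c4@14, authorship ..123412341234
After op 8 (move_right): buffer="urzzzzggggoooo" (len 14), cursors c1@14 c2@14 c3@14 c4@14, authorship ..123412341234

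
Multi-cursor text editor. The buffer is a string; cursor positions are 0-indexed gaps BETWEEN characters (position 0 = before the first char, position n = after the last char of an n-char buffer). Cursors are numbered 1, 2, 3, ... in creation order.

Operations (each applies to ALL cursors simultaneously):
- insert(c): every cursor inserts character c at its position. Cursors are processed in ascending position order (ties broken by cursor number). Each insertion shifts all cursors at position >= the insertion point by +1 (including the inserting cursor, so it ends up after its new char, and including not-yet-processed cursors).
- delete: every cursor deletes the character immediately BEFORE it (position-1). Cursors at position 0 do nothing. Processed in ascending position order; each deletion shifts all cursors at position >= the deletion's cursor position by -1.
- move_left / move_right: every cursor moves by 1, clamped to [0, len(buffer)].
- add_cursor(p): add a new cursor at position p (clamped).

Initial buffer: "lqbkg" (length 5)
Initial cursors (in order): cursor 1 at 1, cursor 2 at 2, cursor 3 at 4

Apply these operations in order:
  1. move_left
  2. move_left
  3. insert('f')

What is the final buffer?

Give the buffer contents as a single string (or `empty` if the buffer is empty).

Answer: fflqfbkg

Derivation:
After op 1 (move_left): buffer="lqbkg" (len 5), cursors c1@0 c2@1 c3@3, authorship .....
After op 2 (move_left): buffer="lqbkg" (len 5), cursors c1@0 c2@0 c3@2, authorship .....
After op 3 (insert('f')): buffer="fflqfbkg" (len 8), cursors c1@2 c2@2 c3@5, authorship 12..3...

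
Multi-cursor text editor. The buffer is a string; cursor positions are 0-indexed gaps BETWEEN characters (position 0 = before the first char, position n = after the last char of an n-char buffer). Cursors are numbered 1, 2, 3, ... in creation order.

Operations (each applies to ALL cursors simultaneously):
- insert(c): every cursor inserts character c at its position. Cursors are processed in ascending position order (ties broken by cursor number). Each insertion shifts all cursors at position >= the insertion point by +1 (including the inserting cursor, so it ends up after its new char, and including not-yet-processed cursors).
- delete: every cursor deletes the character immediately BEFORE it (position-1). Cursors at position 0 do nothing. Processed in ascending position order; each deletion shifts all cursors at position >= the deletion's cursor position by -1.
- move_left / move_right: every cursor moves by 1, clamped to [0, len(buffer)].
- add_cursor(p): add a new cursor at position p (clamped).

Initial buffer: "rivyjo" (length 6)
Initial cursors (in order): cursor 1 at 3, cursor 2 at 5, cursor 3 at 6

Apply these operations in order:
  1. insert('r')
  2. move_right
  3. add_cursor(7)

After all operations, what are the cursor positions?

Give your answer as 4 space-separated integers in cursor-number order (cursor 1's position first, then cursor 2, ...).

After op 1 (insert('r')): buffer="rivryjror" (len 9), cursors c1@4 c2@7 c3@9, authorship ...1..2.3
After op 2 (move_right): buffer="rivryjror" (len 9), cursors c1@5 c2@8 c3@9, authorship ...1..2.3
After op 3 (add_cursor(7)): buffer="rivryjror" (len 9), cursors c1@5 c4@7 c2@8 c3@9, authorship ...1..2.3

Answer: 5 8 9 7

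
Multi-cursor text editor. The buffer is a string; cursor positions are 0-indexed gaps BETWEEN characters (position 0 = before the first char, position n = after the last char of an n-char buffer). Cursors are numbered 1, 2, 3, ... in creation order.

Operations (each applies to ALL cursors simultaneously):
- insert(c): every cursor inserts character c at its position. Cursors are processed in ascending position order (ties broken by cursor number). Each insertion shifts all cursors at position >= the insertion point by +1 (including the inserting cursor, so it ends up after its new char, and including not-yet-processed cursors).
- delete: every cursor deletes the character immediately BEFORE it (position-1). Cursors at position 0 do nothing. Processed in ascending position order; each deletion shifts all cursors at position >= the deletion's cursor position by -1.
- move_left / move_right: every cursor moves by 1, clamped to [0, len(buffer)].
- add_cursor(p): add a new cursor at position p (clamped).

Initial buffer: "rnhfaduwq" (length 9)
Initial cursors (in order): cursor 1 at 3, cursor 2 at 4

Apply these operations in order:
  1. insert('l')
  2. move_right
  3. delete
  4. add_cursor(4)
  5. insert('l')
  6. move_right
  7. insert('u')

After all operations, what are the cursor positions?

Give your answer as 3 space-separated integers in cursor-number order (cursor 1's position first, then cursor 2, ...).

After op 1 (insert('l')): buffer="rnhlfladuwq" (len 11), cursors c1@4 c2@6, authorship ...1.2.....
After op 2 (move_right): buffer="rnhlfladuwq" (len 11), cursors c1@5 c2@7, authorship ...1.2.....
After op 3 (delete): buffer="rnhllduwq" (len 9), cursors c1@4 c2@5, authorship ...12....
After op 4 (add_cursor(4)): buffer="rnhllduwq" (len 9), cursors c1@4 c3@4 c2@5, authorship ...12....
After op 5 (insert('l')): buffer="rnhlllllduwq" (len 12), cursors c1@6 c3@6 c2@8, authorship ...11322....
After op 6 (move_right): buffer="rnhlllllduwq" (len 12), cursors c1@7 c3@7 c2@9, authorship ...11322....
After op 7 (insert('u')): buffer="rnhlllluulduuwq" (len 15), cursors c1@9 c3@9 c2@12, authorship ...1132132.2...

Answer: 9 12 9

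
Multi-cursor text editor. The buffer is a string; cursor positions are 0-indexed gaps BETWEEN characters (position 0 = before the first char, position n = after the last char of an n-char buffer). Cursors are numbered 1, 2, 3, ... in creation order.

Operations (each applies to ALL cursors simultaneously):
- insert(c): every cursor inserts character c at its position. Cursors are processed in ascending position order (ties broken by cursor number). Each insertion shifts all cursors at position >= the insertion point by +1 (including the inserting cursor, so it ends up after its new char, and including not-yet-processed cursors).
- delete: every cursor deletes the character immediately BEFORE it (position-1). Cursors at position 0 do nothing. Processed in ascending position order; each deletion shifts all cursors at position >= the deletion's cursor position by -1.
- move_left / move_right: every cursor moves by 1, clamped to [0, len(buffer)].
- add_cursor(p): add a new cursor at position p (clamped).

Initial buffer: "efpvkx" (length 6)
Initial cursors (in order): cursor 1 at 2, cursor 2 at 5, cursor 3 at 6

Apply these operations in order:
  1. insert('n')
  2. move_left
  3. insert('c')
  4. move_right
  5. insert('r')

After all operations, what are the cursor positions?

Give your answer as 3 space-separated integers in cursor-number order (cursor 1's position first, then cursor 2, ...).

Answer: 5 11 15

Derivation:
After op 1 (insert('n')): buffer="efnpvknxn" (len 9), cursors c1@3 c2@7 c3@9, authorship ..1...2.3
After op 2 (move_left): buffer="efnpvknxn" (len 9), cursors c1@2 c2@6 c3@8, authorship ..1...2.3
After op 3 (insert('c')): buffer="efcnpvkcnxcn" (len 12), cursors c1@3 c2@8 c3@11, authorship ..11...22.33
After op 4 (move_right): buffer="efcnpvkcnxcn" (len 12), cursors c1@4 c2@9 c3@12, authorship ..11...22.33
After op 5 (insert('r')): buffer="efcnrpvkcnrxcnr" (len 15), cursors c1@5 c2@11 c3@15, authorship ..111...222.333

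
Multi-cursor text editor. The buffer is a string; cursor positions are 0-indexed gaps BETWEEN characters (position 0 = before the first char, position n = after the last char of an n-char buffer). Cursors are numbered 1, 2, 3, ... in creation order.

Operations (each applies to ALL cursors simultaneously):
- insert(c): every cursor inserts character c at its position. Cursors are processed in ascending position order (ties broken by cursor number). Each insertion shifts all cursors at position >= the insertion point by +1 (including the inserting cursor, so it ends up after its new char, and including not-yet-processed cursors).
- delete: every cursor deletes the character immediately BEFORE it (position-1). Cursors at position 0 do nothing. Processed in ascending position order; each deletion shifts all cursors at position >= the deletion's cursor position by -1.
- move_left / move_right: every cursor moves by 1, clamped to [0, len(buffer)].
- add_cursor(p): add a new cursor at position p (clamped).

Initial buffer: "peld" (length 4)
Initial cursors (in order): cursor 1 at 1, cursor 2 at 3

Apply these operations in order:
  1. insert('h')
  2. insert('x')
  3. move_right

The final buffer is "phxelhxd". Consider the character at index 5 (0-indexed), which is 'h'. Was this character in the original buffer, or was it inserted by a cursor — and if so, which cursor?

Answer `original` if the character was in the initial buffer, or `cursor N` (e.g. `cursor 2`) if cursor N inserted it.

After op 1 (insert('h')): buffer="phelhd" (len 6), cursors c1@2 c2@5, authorship .1..2.
After op 2 (insert('x')): buffer="phxelhxd" (len 8), cursors c1@3 c2@7, authorship .11..22.
After op 3 (move_right): buffer="phxelhxd" (len 8), cursors c1@4 c2@8, authorship .11..22.
Authorship (.=original, N=cursor N): . 1 1 . . 2 2 .
Index 5: author = 2

Answer: cursor 2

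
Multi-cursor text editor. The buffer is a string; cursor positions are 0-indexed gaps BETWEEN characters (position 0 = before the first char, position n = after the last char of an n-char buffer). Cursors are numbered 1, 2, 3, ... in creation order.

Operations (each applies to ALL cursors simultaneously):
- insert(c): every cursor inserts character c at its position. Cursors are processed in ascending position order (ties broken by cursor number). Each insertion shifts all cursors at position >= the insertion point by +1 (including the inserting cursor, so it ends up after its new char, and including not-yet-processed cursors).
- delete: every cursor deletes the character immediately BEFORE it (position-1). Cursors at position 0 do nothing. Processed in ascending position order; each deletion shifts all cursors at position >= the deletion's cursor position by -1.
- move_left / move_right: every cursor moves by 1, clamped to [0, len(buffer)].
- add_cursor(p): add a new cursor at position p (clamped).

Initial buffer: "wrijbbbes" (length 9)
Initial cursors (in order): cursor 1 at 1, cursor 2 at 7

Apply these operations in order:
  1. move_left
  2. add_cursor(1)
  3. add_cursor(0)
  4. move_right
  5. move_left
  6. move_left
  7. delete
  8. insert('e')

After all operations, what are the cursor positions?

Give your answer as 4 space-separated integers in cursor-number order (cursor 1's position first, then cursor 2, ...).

After op 1 (move_left): buffer="wrijbbbes" (len 9), cursors c1@0 c2@6, authorship .........
After op 2 (add_cursor(1)): buffer="wrijbbbes" (len 9), cursors c1@0 c3@1 c2@6, authorship .........
After op 3 (add_cursor(0)): buffer="wrijbbbes" (len 9), cursors c1@0 c4@0 c3@1 c2@6, authorship .........
After op 4 (move_right): buffer="wrijbbbes" (len 9), cursors c1@1 c4@1 c3@2 c2@7, authorship .........
After op 5 (move_left): buffer="wrijbbbes" (len 9), cursors c1@0 c4@0 c3@1 c2@6, authorship .........
After op 6 (move_left): buffer="wrijbbbes" (len 9), cursors c1@0 c3@0 c4@0 c2@5, authorship .........
After op 7 (delete): buffer="wrijbbes" (len 8), cursors c1@0 c3@0 c4@0 c2@4, authorship ........
After op 8 (insert('e')): buffer="eeewrijebbes" (len 12), cursors c1@3 c3@3 c4@3 c2@8, authorship 134....2....

Answer: 3 8 3 3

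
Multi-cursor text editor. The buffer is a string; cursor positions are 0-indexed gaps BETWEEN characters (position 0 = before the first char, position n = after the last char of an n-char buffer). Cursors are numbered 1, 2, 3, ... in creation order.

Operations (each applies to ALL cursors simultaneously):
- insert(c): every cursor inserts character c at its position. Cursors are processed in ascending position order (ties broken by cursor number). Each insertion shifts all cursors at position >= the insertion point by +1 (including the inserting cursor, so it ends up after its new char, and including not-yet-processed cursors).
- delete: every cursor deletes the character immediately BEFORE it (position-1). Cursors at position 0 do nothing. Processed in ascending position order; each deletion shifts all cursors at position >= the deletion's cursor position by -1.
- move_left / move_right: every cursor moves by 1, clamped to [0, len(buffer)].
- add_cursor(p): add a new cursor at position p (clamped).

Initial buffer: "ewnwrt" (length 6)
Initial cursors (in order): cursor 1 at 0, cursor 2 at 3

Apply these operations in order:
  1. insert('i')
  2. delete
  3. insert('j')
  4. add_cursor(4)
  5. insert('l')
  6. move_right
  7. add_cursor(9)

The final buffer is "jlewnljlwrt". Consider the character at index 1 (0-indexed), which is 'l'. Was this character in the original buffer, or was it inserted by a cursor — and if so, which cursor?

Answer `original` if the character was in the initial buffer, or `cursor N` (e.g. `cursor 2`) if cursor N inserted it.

Answer: cursor 1

Derivation:
After op 1 (insert('i')): buffer="iewniwrt" (len 8), cursors c1@1 c2@5, authorship 1...2...
After op 2 (delete): buffer="ewnwrt" (len 6), cursors c1@0 c2@3, authorship ......
After op 3 (insert('j')): buffer="jewnjwrt" (len 8), cursors c1@1 c2@5, authorship 1...2...
After op 4 (add_cursor(4)): buffer="jewnjwrt" (len 8), cursors c1@1 c3@4 c2@5, authorship 1...2...
After op 5 (insert('l')): buffer="jlewnljlwrt" (len 11), cursors c1@2 c3@6 c2@8, authorship 11...322...
After op 6 (move_right): buffer="jlewnljlwrt" (len 11), cursors c1@3 c3@7 c2@9, authorship 11...322...
After op 7 (add_cursor(9)): buffer="jlewnljlwrt" (len 11), cursors c1@3 c3@7 c2@9 c4@9, authorship 11...322...
Authorship (.=original, N=cursor N): 1 1 . . . 3 2 2 . . .
Index 1: author = 1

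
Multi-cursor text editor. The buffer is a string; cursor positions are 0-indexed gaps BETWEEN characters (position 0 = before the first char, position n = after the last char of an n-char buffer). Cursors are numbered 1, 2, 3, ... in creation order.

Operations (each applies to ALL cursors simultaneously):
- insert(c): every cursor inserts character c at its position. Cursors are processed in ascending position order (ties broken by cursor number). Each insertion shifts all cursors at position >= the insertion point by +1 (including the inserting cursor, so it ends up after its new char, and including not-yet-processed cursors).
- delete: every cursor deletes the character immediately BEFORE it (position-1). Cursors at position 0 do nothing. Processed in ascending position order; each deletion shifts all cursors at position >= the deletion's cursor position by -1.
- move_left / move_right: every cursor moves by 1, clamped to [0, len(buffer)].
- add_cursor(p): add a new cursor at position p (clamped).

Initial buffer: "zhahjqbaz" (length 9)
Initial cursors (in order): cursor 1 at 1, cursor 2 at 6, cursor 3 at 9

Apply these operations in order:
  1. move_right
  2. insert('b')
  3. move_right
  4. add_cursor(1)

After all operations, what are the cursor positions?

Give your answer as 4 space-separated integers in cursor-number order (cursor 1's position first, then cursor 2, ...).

After op 1 (move_right): buffer="zhahjqbaz" (len 9), cursors c1@2 c2@7 c3@9, authorship .........
After op 2 (insert('b')): buffer="zhbahjqbbazb" (len 12), cursors c1@3 c2@9 c3@12, authorship ..1.....2..3
After op 3 (move_right): buffer="zhbahjqbbazb" (len 12), cursors c1@4 c2@10 c3@12, authorship ..1.....2..3
After op 4 (add_cursor(1)): buffer="zhbahjqbbazb" (len 12), cursors c4@1 c1@4 c2@10 c3@12, authorship ..1.....2..3

Answer: 4 10 12 1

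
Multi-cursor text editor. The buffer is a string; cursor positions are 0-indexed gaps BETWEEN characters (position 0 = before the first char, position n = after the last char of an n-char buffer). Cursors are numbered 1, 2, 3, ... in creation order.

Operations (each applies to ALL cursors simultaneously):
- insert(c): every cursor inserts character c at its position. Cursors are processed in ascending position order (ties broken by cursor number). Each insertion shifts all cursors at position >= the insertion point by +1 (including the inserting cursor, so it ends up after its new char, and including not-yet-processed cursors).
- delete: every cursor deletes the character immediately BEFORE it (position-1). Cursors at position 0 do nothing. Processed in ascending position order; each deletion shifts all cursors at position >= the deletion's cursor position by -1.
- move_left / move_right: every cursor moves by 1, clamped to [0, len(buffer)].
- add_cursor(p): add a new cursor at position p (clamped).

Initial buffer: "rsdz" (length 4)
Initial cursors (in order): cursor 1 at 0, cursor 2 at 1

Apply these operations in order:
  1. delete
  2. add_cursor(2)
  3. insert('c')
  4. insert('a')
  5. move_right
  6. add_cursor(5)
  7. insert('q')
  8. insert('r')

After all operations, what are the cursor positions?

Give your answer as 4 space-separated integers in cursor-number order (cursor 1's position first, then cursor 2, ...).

Answer: 11 11 17 11

Derivation:
After op 1 (delete): buffer="sdz" (len 3), cursors c1@0 c2@0, authorship ...
After op 2 (add_cursor(2)): buffer="sdz" (len 3), cursors c1@0 c2@0 c3@2, authorship ...
After op 3 (insert('c')): buffer="ccsdcz" (len 6), cursors c1@2 c2@2 c3@5, authorship 12..3.
After op 4 (insert('a')): buffer="ccaasdcaz" (len 9), cursors c1@4 c2@4 c3@8, authorship 1212..33.
After op 5 (move_right): buffer="ccaasdcaz" (len 9), cursors c1@5 c2@5 c3@9, authorship 1212..33.
After op 6 (add_cursor(5)): buffer="ccaasdcaz" (len 9), cursors c1@5 c2@5 c4@5 c3@9, authorship 1212..33.
After op 7 (insert('q')): buffer="ccaasqqqdcazq" (len 13), cursors c1@8 c2@8 c4@8 c3@13, authorship 1212.124.33.3
After op 8 (insert('r')): buffer="ccaasqqqrrrdcazqr" (len 17), cursors c1@11 c2@11 c4@11 c3@17, authorship 1212.124124.33.33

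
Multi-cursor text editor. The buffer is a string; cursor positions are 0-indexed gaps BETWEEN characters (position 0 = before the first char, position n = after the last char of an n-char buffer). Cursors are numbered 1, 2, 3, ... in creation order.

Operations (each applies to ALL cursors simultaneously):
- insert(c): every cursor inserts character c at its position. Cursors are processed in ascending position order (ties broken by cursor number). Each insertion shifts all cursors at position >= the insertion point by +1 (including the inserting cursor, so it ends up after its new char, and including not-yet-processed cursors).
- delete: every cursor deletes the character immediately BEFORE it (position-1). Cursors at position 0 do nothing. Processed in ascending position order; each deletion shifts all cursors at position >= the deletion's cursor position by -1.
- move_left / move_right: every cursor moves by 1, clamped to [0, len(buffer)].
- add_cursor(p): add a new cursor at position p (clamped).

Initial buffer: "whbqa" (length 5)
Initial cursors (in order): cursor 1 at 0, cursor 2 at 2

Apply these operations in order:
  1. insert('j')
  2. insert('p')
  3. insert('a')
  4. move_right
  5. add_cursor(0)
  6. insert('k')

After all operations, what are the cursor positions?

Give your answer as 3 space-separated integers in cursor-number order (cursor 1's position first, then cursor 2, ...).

After op 1 (insert('j')): buffer="jwhjbqa" (len 7), cursors c1@1 c2@4, authorship 1..2...
After op 2 (insert('p')): buffer="jpwhjpbqa" (len 9), cursors c1@2 c2@6, authorship 11..22...
After op 3 (insert('a')): buffer="jpawhjpabqa" (len 11), cursors c1@3 c2@8, authorship 111..222...
After op 4 (move_right): buffer="jpawhjpabqa" (len 11), cursors c1@4 c2@9, authorship 111..222...
After op 5 (add_cursor(0)): buffer="jpawhjpabqa" (len 11), cursors c3@0 c1@4 c2@9, authorship 111..222...
After op 6 (insert('k')): buffer="kjpawkhjpabkqa" (len 14), cursors c3@1 c1@6 c2@12, authorship 3111.1.222.2..

Answer: 6 12 1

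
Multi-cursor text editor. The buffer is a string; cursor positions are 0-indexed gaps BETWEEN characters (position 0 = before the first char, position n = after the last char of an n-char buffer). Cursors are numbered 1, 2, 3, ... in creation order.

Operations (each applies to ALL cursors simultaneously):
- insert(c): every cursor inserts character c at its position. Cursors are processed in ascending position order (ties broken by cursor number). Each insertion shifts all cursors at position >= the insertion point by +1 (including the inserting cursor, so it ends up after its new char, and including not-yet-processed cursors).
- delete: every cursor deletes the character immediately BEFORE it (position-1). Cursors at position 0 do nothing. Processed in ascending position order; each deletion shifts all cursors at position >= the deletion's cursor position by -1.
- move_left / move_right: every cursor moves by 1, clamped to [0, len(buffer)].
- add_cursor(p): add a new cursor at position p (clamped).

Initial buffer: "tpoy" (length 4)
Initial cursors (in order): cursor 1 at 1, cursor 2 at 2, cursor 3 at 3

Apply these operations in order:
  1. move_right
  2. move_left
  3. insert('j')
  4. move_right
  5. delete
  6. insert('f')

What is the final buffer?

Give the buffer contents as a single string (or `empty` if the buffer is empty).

After op 1 (move_right): buffer="tpoy" (len 4), cursors c1@2 c2@3 c3@4, authorship ....
After op 2 (move_left): buffer="tpoy" (len 4), cursors c1@1 c2@2 c3@3, authorship ....
After op 3 (insert('j')): buffer="tjpjojy" (len 7), cursors c1@2 c2@4 c3@6, authorship .1.2.3.
After op 4 (move_right): buffer="tjpjojy" (len 7), cursors c1@3 c2@5 c3@7, authorship .1.2.3.
After op 5 (delete): buffer="tjjj" (len 4), cursors c1@2 c2@3 c3@4, authorship .123
After op 6 (insert('f')): buffer="tjfjfjf" (len 7), cursors c1@3 c2@5 c3@7, authorship .112233

Answer: tjfjfjf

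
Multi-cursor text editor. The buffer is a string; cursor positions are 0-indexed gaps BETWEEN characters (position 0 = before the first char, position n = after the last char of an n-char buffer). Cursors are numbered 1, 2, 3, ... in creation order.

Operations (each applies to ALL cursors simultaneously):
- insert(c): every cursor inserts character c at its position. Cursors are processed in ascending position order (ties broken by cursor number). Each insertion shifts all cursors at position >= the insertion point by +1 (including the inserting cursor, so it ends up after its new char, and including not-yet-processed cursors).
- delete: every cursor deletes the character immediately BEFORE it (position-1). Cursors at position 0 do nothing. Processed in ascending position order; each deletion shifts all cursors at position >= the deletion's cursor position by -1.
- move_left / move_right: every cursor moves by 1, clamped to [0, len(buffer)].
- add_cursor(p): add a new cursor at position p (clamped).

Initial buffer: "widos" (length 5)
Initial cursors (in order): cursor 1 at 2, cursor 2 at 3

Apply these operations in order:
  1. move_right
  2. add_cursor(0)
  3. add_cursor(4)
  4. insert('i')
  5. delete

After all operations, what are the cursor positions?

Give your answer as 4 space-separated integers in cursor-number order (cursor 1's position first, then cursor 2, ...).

Answer: 3 4 0 4

Derivation:
After op 1 (move_right): buffer="widos" (len 5), cursors c1@3 c2@4, authorship .....
After op 2 (add_cursor(0)): buffer="widos" (len 5), cursors c3@0 c1@3 c2@4, authorship .....
After op 3 (add_cursor(4)): buffer="widos" (len 5), cursors c3@0 c1@3 c2@4 c4@4, authorship .....
After op 4 (insert('i')): buffer="iwidioiis" (len 9), cursors c3@1 c1@5 c2@8 c4@8, authorship 3...1.24.
After op 5 (delete): buffer="widos" (len 5), cursors c3@0 c1@3 c2@4 c4@4, authorship .....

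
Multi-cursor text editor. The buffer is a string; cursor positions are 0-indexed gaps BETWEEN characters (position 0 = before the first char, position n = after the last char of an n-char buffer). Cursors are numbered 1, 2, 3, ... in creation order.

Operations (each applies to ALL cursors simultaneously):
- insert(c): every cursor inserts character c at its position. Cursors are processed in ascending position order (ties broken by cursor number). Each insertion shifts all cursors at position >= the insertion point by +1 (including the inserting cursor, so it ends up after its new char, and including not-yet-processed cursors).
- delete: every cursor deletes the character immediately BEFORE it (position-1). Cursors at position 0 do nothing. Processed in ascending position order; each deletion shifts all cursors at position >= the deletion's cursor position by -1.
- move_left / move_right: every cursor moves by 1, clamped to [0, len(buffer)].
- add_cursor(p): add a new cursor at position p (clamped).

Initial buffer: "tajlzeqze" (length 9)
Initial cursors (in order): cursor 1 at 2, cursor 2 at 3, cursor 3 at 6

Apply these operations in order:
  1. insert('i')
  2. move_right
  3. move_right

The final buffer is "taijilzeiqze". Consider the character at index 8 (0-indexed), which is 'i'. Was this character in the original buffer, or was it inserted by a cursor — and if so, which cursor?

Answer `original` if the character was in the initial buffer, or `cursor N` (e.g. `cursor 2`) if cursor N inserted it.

Answer: cursor 3

Derivation:
After op 1 (insert('i')): buffer="taijilzeiqze" (len 12), cursors c1@3 c2@5 c3@9, authorship ..1.2...3...
After op 2 (move_right): buffer="taijilzeiqze" (len 12), cursors c1@4 c2@6 c3@10, authorship ..1.2...3...
After op 3 (move_right): buffer="taijilzeiqze" (len 12), cursors c1@5 c2@7 c3@11, authorship ..1.2...3...
Authorship (.=original, N=cursor N): . . 1 . 2 . . . 3 . . .
Index 8: author = 3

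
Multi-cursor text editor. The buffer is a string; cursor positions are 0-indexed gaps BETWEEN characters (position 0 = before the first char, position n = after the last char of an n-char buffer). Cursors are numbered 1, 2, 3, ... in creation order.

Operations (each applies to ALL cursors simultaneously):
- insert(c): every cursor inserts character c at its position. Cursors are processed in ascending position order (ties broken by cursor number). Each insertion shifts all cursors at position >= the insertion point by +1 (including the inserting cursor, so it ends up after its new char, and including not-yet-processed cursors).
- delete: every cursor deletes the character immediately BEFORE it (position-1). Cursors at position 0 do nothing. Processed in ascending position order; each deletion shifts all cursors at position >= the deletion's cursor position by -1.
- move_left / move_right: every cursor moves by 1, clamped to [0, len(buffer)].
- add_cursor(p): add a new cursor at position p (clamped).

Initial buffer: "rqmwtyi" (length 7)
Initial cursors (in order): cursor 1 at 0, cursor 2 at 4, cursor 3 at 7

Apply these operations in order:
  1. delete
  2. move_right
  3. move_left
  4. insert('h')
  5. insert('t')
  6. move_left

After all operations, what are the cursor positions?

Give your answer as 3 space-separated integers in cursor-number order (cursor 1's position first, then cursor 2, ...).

Answer: 1 6 9

Derivation:
After op 1 (delete): buffer="rqmty" (len 5), cursors c1@0 c2@3 c3@5, authorship .....
After op 2 (move_right): buffer="rqmty" (len 5), cursors c1@1 c2@4 c3@5, authorship .....
After op 3 (move_left): buffer="rqmty" (len 5), cursors c1@0 c2@3 c3@4, authorship .....
After op 4 (insert('h')): buffer="hrqmhthy" (len 8), cursors c1@1 c2@5 c3@7, authorship 1...2.3.
After op 5 (insert('t')): buffer="htrqmhtthty" (len 11), cursors c1@2 c2@7 c3@10, authorship 11...22.33.
After op 6 (move_left): buffer="htrqmhtthty" (len 11), cursors c1@1 c2@6 c3@9, authorship 11...22.33.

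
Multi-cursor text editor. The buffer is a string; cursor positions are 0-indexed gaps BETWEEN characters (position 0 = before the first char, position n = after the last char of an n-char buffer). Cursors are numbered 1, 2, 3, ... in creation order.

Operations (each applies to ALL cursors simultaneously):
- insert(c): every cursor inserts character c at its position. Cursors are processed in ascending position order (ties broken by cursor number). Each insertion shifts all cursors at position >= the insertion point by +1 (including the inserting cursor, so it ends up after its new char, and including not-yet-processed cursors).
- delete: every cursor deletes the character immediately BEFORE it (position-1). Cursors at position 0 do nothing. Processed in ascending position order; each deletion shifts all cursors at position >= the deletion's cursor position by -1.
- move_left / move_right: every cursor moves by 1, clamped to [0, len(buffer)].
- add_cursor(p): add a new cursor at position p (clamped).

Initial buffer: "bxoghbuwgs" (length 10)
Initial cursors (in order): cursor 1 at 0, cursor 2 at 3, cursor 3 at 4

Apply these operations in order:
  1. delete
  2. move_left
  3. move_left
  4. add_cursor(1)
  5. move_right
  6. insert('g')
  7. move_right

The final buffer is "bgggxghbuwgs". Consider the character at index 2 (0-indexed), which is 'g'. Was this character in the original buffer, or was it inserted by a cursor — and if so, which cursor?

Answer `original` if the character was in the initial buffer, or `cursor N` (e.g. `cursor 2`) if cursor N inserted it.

Answer: cursor 2

Derivation:
After op 1 (delete): buffer="bxhbuwgs" (len 8), cursors c1@0 c2@2 c3@2, authorship ........
After op 2 (move_left): buffer="bxhbuwgs" (len 8), cursors c1@0 c2@1 c3@1, authorship ........
After op 3 (move_left): buffer="bxhbuwgs" (len 8), cursors c1@0 c2@0 c3@0, authorship ........
After op 4 (add_cursor(1)): buffer="bxhbuwgs" (len 8), cursors c1@0 c2@0 c3@0 c4@1, authorship ........
After op 5 (move_right): buffer="bxhbuwgs" (len 8), cursors c1@1 c2@1 c3@1 c4@2, authorship ........
After op 6 (insert('g')): buffer="bgggxghbuwgs" (len 12), cursors c1@4 c2@4 c3@4 c4@6, authorship .123.4......
After op 7 (move_right): buffer="bgggxghbuwgs" (len 12), cursors c1@5 c2@5 c3@5 c4@7, authorship .123.4......
Authorship (.=original, N=cursor N): . 1 2 3 . 4 . . . . . .
Index 2: author = 2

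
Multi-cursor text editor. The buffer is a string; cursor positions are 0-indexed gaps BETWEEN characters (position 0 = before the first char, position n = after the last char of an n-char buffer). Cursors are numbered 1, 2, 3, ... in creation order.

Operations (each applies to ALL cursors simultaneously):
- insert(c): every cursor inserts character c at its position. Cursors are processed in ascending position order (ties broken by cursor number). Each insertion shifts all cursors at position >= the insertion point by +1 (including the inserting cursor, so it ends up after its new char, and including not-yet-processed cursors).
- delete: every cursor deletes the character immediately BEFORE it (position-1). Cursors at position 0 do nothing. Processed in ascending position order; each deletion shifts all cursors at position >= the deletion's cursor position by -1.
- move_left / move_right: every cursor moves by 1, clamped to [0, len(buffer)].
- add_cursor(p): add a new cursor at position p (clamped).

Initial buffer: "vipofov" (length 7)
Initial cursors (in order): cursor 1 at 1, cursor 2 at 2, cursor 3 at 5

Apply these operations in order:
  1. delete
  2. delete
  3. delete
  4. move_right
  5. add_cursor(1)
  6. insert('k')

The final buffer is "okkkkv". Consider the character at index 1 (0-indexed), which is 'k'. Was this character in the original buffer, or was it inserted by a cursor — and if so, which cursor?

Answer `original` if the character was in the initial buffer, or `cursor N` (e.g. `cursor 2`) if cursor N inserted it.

After op 1 (delete): buffer="poov" (len 4), cursors c1@0 c2@0 c3@2, authorship ....
After op 2 (delete): buffer="pov" (len 3), cursors c1@0 c2@0 c3@1, authorship ...
After op 3 (delete): buffer="ov" (len 2), cursors c1@0 c2@0 c3@0, authorship ..
After op 4 (move_right): buffer="ov" (len 2), cursors c1@1 c2@1 c3@1, authorship ..
After op 5 (add_cursor(1)): buffer="ov" (len 2), cursors c1@1 c2@1 c3@1 c4@1, authorship ..
After op 6 (insert('k')): buffer="okkkkv" (len 6), cursors c1@5 c2@5 c3@5 c4@5, authorship .1234.
Authorship (.=original, N=cursor N): . 1 2 3 4 .
Index 1: author = 1

Answer: cursor 1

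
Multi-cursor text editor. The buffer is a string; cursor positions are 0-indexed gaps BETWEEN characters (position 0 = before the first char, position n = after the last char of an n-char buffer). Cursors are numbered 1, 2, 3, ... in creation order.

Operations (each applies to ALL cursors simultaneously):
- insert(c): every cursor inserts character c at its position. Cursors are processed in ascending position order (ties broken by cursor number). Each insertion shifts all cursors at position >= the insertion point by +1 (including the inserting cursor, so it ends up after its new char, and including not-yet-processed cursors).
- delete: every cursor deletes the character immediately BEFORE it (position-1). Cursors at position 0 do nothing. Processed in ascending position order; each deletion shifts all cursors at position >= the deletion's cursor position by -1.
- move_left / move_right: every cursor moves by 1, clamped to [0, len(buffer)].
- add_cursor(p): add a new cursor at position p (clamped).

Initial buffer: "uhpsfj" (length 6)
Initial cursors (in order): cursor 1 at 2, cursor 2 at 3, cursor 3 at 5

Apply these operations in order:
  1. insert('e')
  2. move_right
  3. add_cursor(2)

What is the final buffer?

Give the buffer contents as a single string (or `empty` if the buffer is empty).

Answer: uhepesfej

Derivation:
After op 1 (insert('e')): buffer="uhepesfej" (len 9), cursors c1@3 c2@5 c3@8, authorship ..1.2..3.
After op 2 (move_right): buffer="uhepesfej" (len 9), cursors c1@4 c2@6 c3@9, authorship ..1.2..3.
After op 3 (add_cursor(2)): buffer="uhepesfej" (len 9), cursors c4@2 c1@4 c2@6 c3@9, authorship ..1.2..3.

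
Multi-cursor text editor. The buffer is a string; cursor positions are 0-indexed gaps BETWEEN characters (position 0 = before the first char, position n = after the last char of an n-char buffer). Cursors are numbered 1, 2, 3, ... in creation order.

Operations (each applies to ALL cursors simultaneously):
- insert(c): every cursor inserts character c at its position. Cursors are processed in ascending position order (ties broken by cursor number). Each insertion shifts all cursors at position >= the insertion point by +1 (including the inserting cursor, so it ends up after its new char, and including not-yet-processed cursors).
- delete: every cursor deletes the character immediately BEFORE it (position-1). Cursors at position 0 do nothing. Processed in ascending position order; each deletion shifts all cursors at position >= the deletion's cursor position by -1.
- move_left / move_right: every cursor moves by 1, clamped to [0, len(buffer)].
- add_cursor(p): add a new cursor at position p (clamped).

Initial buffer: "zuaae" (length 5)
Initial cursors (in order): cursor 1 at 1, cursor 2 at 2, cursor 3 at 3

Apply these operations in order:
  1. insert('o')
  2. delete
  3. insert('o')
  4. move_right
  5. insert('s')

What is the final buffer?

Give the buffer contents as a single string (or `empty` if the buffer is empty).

Answer: zousoasoase

Derivation:
After op 1 (insert('o')): buffer="zouoaoae" (len 8), cursors c1@2 c2@4 c3@6, authorship .1.2.3..
After op 2 (delete): buffer="zuaae" (len 5), cursors c1@1 c2@2 c3@3, authorship .....
After op 3 (insert('o')): buffer="zouoaoae" (len 8), cursors c1@2 c2@4 c3@6, authorship .1.2.3..
After op 4 (move_right): buffer="zouoaoae" (len 8), cursors c1@3 c2@5 c3@7, authorship .1.2.3..
After op 5 (insert('s')): buffer="zousoasoase" (len 11), cursors c1@4 c2@7 c3@10, authorship .1.12.23.3.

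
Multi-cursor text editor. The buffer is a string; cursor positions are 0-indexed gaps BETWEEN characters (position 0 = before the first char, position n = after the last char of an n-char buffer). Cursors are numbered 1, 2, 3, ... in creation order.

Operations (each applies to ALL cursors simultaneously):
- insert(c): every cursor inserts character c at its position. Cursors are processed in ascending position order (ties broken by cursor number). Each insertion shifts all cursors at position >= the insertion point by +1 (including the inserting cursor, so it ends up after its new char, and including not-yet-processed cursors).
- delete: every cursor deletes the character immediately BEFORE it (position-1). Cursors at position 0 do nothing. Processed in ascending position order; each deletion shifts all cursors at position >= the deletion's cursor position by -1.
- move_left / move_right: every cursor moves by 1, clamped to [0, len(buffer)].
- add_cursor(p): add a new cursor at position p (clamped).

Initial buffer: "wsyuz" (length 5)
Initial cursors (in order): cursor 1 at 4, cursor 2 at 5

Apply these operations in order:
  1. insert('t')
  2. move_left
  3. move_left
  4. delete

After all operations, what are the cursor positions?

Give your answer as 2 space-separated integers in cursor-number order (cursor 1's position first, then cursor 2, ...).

After op 1 (insert('t')): buffer="wsyutzt" (len 7), cursors c1@5 c2@7, authorship ....1.2
After op 2 (move_left): buffer="wsyutzt" (len 7), cursors c1@4 c2@6, authorship ....1.2
After op 3 (move_left): buffer="wsyutzt" (len 7), cursors c1@3 c2@5, authorship ....1.2
After op 4 (delete): buffer="wsuzt" (len 5), cursors c1@2 c2@3, authorship ....2

Answer: 2 3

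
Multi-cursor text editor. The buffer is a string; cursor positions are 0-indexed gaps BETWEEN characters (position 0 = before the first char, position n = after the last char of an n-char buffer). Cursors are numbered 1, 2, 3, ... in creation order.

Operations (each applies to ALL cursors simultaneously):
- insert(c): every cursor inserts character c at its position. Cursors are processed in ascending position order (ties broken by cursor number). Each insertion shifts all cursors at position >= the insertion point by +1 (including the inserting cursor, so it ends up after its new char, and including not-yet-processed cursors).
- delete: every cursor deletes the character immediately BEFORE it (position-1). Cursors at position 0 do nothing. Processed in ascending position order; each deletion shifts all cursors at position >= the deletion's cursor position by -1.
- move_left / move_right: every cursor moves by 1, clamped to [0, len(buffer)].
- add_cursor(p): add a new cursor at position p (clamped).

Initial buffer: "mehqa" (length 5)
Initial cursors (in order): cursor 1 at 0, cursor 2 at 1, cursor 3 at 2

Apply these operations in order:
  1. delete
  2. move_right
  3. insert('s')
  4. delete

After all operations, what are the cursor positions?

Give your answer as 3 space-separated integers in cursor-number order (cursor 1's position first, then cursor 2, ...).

After op 1 (delete): buffer="hqa" (len 3), cursors c1@0 c2@0 c3@0, authorship ...
After op 2 (move_right): buffer="hqa" (len 3), cursors c1@1 c2@1 c3@1, authorship ...
After op 3 (insert('s')): buffer="hsssqa" (len 6), cursors c1@4 c2@4 c3@4, authorship .123..
After op 4 (delete): buffer="hqa" (len 3), cursors c1@1 c2@1 c3@1, authorship ...

Answer: 1 1 1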